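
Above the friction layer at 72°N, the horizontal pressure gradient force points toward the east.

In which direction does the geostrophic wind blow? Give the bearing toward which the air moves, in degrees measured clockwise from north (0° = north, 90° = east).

The pressure-gradient force points toward the east (bearing 090°).
Geostrophic balance: in the Northern Hemisphere the Coriolis force deflects motion to the right, so the geostrophic wind blows 90° to the right of the pressure-gradient force (low pressure on the left).
Rotating 090° by 90° clockwise gives 180° — the wind blows toward the south.

180°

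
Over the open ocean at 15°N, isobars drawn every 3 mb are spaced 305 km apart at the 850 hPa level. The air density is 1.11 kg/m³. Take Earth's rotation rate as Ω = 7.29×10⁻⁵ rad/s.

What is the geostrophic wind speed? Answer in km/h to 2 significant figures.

Coriolis parameter at 15°N:
f = 2Ω sin φ = 2 × 7.29×10⁻⁵ × sin 15° = 3.77×10⁻⁵ s⁻¹
Pressure gradient: |∂P/∂n| = 300 Pa / 305000 m = 9.84×10⁻⁴ Pa/m
Geostrophic balance (pressure-gradient force = Coriolis force):
V_g = (1/(fρ)) |∂P/∂n| = 9.84×10⁻⁴ / (3.77×10⁻⁵ × 1.11) = 23.5 m/s
Converting: 23.5 m/s × 3.6 = 85 km/h

85 km/h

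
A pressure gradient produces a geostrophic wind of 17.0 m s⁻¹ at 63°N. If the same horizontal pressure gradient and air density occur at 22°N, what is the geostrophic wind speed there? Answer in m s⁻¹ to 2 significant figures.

With the same pressure gradient and density, V_g ∝ 1/f ∝ 1/sin φ.
V₂ = V₁ · sin φ₁ / sin φ₂ = 17.0 × sin 63° / sin 22°
V₂ = 17.0 × 0.8910/0.3746 = 40 m s⁻¹

40 m s⁻¹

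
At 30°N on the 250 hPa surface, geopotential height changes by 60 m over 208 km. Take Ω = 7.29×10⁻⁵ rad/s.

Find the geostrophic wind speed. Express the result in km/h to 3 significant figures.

Coriolis parameter at 30°N:
f = 2Ω sin φ = 2 × 7.29×10⁻⁵ × sin 30° = 7.29×10⁻⁵ s⁻¹
Height gradient: |∂Z/∂n| = 60 m / 208000 m = 2.88×10⁻⁴
On a pressure surface, geostrophic balance gives V_g = (g/f)|∂Z/∂n|:
V_g = 9.81 × 2.88×10⁻⁴ / 7.29×10⁻⁵ = 38.8 m/s
Converting: 38.8 m/s × 3.6 = 140 km/h

140 km/h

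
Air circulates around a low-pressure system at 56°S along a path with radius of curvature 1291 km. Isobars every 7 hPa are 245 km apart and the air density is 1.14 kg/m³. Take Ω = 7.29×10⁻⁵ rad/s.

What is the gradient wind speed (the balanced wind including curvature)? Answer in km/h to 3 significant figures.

66.7 km/h

Coriolis parameter at 56°S:
f = 2Ω sin φ = 2 × 7.29×10⁻⁵ × sin 56° = 1.21×10⁻⁴ s⁻¹
Pressure gradient: |∂P/∂n| = 700 Pa / 245000 m = 2.86×10⁻³ Pa/m
Geostrophic speed: V_g = |∂P/∂n|/(fρ) = 2.86×10⁻³/(1.21×10⁻⁴ × 1.14) = 20.7 m/s
Around a low, centrifugal force acts outward with Coriolis, so pressure-gradient force balances both:
(1/ρ)|∂P/∂n| = fV + V²/R  →  V² + fR·V − fR·V_g = 0
With fR = 1.21×10⁻⁴ × 1291×10³ m = 156 m/s:
V = [−fR + √((fR)² + 4 fR V_g)]/2 = [−156 + √(156² + 4×156×20.7)]/2 = 18.5 m/s
Subgeostrophic (V < V_g = 20.7 m/s), as expected around a low.
Converting: 18.5 m/s × 3.6 = 66.7 km/h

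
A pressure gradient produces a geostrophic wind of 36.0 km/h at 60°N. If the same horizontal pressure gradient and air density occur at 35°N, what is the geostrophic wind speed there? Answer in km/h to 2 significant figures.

With the same pressure gradient and density, V_g ∝ 1/f ∝ 1/sin φ.
V₂ = V₁ · sin φ₁ / sin φ₂ = 36.0 × sin 60° / sin 35°
V₂ = 36.0 × 0.8660/0.5736 = 54 km/h

54 km/h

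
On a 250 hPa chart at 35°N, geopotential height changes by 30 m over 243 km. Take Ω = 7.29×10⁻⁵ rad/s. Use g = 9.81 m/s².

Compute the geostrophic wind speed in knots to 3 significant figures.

Coriolis parameter at 35°N:
f = 2Ω sin φ = 2 × 7.29×10⁻⁵ × sin 35° = 8.36×10⁻⁵ s⁻¹
Height gradient: |∂Z/∂n| = 30 m / 243000 m = 1.23×10⁻⁴
On a pressure surface, geostrophic balance gives V_g = (g/f)|∂Z/∂n|:
V_g = 9.81 × 1.23×10⁻⁴ / 8.36×10⁻⁵ = 14.5 m/s
Converting: 14.5 m/s × 1.944 = 28.2 knots

28.2 knots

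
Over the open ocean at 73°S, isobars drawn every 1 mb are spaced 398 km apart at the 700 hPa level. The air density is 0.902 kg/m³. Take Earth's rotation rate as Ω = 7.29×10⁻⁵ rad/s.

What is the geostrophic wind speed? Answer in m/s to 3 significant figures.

Coriolis parameter at 73°S:
f = 2Ω sin φ = 2 × 7.29×10⁻⁵ × sin 73° = 1.39×10⁻⁴ s⁻¹
Pressure gradient: |∂P/∂n| = 100 Pa / 398000 m = 2.51×10⁻⁴ Pa/m
Geostrophic balance (pressure-gradient force = Coriolis force):
V_g = (1/(fρ)) |∂P/∂n| = 2.51×10⁻⁴ / (1.39×10⁻⁴ × 0.902) = 2.00 m/s

2.00 m/s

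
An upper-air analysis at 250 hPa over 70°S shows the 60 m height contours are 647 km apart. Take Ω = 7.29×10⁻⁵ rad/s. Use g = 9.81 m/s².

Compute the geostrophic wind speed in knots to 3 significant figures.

Coriolis parameter at 70°S:
f = 2Ω sin φ = 2 × 7.29×10⁻⁵ × sin 70° = 1.37×10⁻⁴ s⁻¹
Height gradient: |∂Z/∂n| = 60 m / 647000 m = 9.27×10⁻⁵
On a pressure surface, geostrophic balance gives V_g = (g/f)|∂Z/∂n|:
V_g = 9.81 × 9.27×10⁻⁵ / 1.37×10⁻⁴ = 6.64 m/s
Converting: 6.64 m/s × 1.944 = 12.9 knots

12.9 knots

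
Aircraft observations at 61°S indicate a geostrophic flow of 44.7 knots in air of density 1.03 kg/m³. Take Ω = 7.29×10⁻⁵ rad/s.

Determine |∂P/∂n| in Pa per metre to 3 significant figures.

3.02×10⁻³ Pa/m

Coriolis parameter at 61°S:
f = 2Ω sin φ = 2 × 7.29×10⁻⁵ × sin 61° = 1.28×10⁻⁴ s⁻¹
Wind speed in SI: 44.7 knots = 23.0 m/s
Geostrophic balance rearranged: |∂P/∂n| = f ρ V_g
|∂P/∂n| = 1.28×10⁻⁴ × 1.03 × 23.0 = 3.02×10⁻³ Pa/m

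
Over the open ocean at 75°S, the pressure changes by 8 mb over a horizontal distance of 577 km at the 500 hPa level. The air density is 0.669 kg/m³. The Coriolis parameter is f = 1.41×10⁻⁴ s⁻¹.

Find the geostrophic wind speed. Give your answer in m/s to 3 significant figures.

14.7 m/s

Pressure gradient: |∂P/∂n| = 800 Pa / 577000 m = 1.39×10⁻³ Pa/m
Geostrophic balance (pressure-gradient force = Coriolis force):
V_g = (1/(fρ)) |∂P/∂n| = 1.39×10⁻³ / (1.41×10⁻⁴ × 0.669) = 14.7 m/s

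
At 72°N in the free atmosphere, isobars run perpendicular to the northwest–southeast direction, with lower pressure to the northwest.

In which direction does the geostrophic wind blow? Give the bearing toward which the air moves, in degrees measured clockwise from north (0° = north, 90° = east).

045°

The pressure-gradient force points toward the northwest (bearing 315°).
Geostrophic balance: in the Northern Hemisphere the Coriolis force deflects motion to the right, so the geostrophic wind blows 90° to the right of the pressure-gradient force (low pressure on the left).
Rotating 315° by 90° clockwise gives 045° — the wind blows toward the northeast.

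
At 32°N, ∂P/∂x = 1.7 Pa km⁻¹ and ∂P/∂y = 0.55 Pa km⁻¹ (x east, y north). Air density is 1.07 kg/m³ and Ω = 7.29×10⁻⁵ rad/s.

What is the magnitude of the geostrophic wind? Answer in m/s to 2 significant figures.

Coriolis parameter at 32°N:
f = 2Ω sin φ = 2 × 7.29×10⁻⁵ × sin 32° = 7.73×10⁻⁵ s⁻¹
Component geostrophic relations (x east, y north):
u_g = −(1/(fρ)) ∂P/∂y,  v_g = (1/(fρ)) ∂P/∂x
u_g = −(0.55×10⁻³)/(7.73×10⁻⁵ × 1.07) = −6.65 m/s;  v_g = (1.7×10⁻³)/(7.73×10⁻⁵ × 1.07) = 20.6 m/s
|V_g| = √(u_g² + v_g²) = 21.6 m/s

22 m/s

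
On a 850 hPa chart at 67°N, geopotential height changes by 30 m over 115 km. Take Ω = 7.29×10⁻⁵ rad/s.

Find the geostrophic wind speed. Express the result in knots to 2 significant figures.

Coriolis parameter at 67°N:
f = 2Ω sin φ = 2 × 7.29×10⁻⁵ × sin 67° = 1.34×10⁻⁴ s⁻¹
Height gradient: |∂Z/∂n| = 30 m / 115000 m = 2.61×10⁻⁴
On a pressure surface, geostrophic balance gives V_g = (g/f)|∂Z/∂n|:
V_g = 9.81 × 2.61×10⁻⁴ / 1.34×10⁻⁴ = 19.1 m/s
Converting: 19.1 m/s × 1.944 = 37 knots

37 knots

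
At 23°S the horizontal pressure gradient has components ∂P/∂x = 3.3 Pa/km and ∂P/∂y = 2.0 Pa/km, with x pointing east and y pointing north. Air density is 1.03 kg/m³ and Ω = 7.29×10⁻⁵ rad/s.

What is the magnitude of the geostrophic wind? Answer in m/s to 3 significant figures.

Coriolis parameter at 23°S:
f = 2Ω sin φ = 2 × 7.29×10⁻⁵ × sin 23° = 5.70×10⁻⁵ s⁻¹
In the Southern Hemisphere f is negative: f = −5.70×10⁻⁵ s⁻¹.
Component geostrophic relations (x east, y north):
u_g = −(1/(fρ)) ∂P/∂y,  v_g = (1/(fρ)) ∂P/∂x
u_g = −(2.0×10⁻³)/(−5.70×10⁻⁵ × 1.03) = 34.1 m/s;  v_g = (3.3×10⁻³)/(−5.70×10⁻⁵ × 1.03) = −56.2 m/s
|V_g| = √(u_g² + v_g²) = 65.8 m/s

65.8 m/s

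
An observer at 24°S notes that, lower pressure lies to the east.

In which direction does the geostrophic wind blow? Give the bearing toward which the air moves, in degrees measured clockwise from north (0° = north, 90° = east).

000°

The pressure-gradient force points toward the east (bearing 090°).
Geostrophic balance: in the Southern Hemisphere the Coriolis force deflects motion to the left, so the geostrophic wind blows 90° to the left of the pressure-gradient force (low pressure on the right).
Rotating 090° by 90° counterclockwise gives 000° — the wind blows toward the north.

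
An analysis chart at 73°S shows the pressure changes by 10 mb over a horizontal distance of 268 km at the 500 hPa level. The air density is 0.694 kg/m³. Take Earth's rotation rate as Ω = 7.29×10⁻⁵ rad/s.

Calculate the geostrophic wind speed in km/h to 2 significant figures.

Coriolis parameter at 73°S:
f = 2Ω sin φ = 2 × 7.29×10⁻⁵ × sin 73° = 1.39×10⁻⁴ s⁻¹
Pressure gradient: |∂P/∂n| = 1000 Pa / 268000 m = 3.73×10⁻³ Pa/m
Geostrophic balance (pressure-gradient force = Coriolis force):
V_g = (1/(fρ)) |∂P/∂n| = 3.73×10⁻³ / (1.39×10⁻⁴ × 0.694) = 38.6 m/s
Converting: 38.6 m/s × 3.6 = 140 km/h

140 km/h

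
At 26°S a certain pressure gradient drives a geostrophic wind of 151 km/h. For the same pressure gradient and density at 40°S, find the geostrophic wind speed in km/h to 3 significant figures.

With the same pressure gradient and density, V_g ∝ 1/f ∝ 1/sin φ.
V₂ = V₁ · sin φ₁ / sin φ₂ = 151 × sin 26° / sin 40°
V₂ = 151 × 0.4384/0.6428 = 103 km/h

103 km/h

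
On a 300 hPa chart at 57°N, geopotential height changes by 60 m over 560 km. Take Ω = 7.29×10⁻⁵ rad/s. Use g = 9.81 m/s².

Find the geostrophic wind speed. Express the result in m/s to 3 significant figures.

8.60 m/s

Coriolis parameter at 57°N:
f = 2Ω sin φ = 2 × 7.29×10⁻⁵ × sin 57° = 1.22×10⁻⁴ s⁻¹
Height gradient: |∂Z/∂n| = 60 m / 560000 m = 1.07×10⁻⁴
On a pressure surface, geostrophic balance gives V_g = (g/f)|∂Z/∂n|:
V_g = 9.81 × 1.07×10⁻⁴ / 1.22×10⁻⁴ = 8.60 m/s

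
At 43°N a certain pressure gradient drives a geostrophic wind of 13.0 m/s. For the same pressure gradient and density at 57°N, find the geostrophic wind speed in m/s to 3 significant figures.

With the same pressure gradient and density, V_g ∝ 1/f ∝ 1/sin φ.
V₂ = V₁ · sin φ₁ / sin φ₂ = 13.0 × sin 43° / sin 57°
V₂ = 13.0 × 0.6820/0.8387 = 10.6 m/s

10.6 m/s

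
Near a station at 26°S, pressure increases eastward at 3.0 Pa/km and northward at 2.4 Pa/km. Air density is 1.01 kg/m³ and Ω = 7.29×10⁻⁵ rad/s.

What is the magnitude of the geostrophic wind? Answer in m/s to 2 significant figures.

Coriolis parameter at 26°S:
f = 2Ω sin φ = 2 × 7.29×10⁻⁵ × sin 26° = 6.39×10⁻⁵ s⁻¹
In the Southern Hemisphere f is negative: f = −6.39×10⁻⁵ s⁻¹.
Component geostrophic relations (x east, y north):
u_g = −(1/(fρ)) ∂P/∂y,  v_g = (1/(fρ)) ∂P/∂x
u_g = −(2.4×10⁻³)/(−6.39×10⁻⁵ × 1.01) = 37.2 m/s;  v_g = (3.0×10⁻³)/(−6.39×10⁻⁵ × 1.01) = −46.5 m/s
|V_g| = √(u_g² + v_g²) = 59.5 m/s

60 m/s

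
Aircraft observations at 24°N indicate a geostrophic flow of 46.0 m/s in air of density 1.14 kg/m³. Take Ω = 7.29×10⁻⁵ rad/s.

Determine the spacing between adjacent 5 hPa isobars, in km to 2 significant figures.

160 km

Coriolis parameter at 24°N:
f = 2Ω sin φ = 2 × 7.29×10⁻⁵ × sin 24° = 5.93×10⁻⁵ s⁻¹
Geostrophic balance rearranged: |∂P/∂n| = f ρ V_g
|∂P/∂n| = 5.93×10⁻⁵ × 1.14 × 46.0 = 3.11×10⁻³ Pa/m
Isobar spacing: Δn = ΔP/|∂P/∂n| = 500 Pa / 3.11×10⁻³ Pa/m = 160782 m ≈ 160 km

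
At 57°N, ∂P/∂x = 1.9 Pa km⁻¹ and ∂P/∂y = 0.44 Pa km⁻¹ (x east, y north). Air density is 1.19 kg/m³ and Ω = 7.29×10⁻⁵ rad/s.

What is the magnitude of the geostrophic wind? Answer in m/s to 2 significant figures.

13 m/s

Coriolis parameter at 57°N:
f = 2Ω sin φ = 2 × 7.29×10⁻⁵ × sin 57° = 1.22×10⁻⁴ s⁻¹
Component geostrophic relations (x east, y north):
u_g = −(1/(fρ)) ∂P/∂y,  v_g = (1/(fρ)) ∂P/∂x
u_g = −(0.44×10⁻³)/(1.22×10⁻⁴ × 1.19) = −3.02 m/s;  v_g = (1.9×10⁻³)/(1.22×10⁻⁴ × 1.19) = 13.1 m/s
|V_g| = √(u_g² + v_g²) = 13.4 m/s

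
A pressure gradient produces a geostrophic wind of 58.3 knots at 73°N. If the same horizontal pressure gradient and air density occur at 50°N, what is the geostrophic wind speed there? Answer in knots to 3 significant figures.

72.8 knots

With the same pressure gradient and density, V_g ∝ 1/f ∝ 1/sin φ.
V₂ = V₁ · sin φ₁ / sin φ₂ = 58.3 × sin 73° / sin 50°
V₂ = 58.3 × 0.9563/0.7660 = 72.8 knots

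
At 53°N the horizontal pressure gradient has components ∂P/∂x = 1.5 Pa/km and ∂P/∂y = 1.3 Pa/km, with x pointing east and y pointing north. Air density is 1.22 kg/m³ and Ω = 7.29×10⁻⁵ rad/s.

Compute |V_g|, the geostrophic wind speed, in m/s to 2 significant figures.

14 m/s

Coriolis parameter at 53°N:
f = 2Ω sin φ = 2 × 7.29×10⁻⁵ × sin 53° = 1.16×10⁻⁴ s⁻¹
Component geostrophic relations (x east, y north):
u_g = −(1/(fρ)) ∂P/∂y,  v_g = (1/(fρ)) ∂P/∂x
u_g = −(1.3×10⁻³)/(1.16×10⁻⁴ × 1.22) = −9.15 m/s;  v_g = (1.5×10⁻³)/(1.16×10⁻⁴ × 1.22) = 10.6 m/s
|V_g| = √(u_g² + v_g²) = 14.0 m/s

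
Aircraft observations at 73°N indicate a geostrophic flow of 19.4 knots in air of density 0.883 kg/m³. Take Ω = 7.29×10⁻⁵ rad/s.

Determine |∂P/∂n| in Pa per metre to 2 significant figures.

Coriolis parameter at 73°N:
f = 2Ω sin φ = 2 × 7.29×10⁻⁵ × sin 73° = 1.39×10⁻⁴ s⁻¹
Wind speed in SI: 19.4 knots = 9.98 m/s
Geostrophic balance rearranged: |∂P/∂n| = f ρ V_g
|∂P/∂n| = 1.39×10⁻⁴ × 0.883 × 9.98 = 1.23×10⁻³ Pa/m

1.2×10⁻³ Pa/m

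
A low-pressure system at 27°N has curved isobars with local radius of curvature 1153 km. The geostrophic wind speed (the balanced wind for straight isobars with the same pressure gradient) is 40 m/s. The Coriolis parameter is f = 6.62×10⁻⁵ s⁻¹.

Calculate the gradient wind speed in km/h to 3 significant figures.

104 km/h

Around a low, centrifugal force acts outward with Coriolis, so pressure-gradient force balances both:
(1/ρ)|∂P/∂n| = fV + V²/R  →  V² + fR·V − fR·V_g = 0
With fR = 6.62×10⁻⁵ × 1153×10³ m = 76.3 m/s:
V = [−fR + √((fR)² + 4 fR V_g)]/2 = [−76.3 + √(76.3² + 4×76.3×40)]/2 = 29 m/s
Subgeostrophic (V < V_g = 40 m/s), as expected around a low.
Converting: 29 m/s × 3.6 = 104 km/h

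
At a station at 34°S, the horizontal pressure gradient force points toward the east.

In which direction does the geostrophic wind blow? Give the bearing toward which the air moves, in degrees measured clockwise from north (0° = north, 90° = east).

000°

The pressure-gradient force points toward the east (bearing 090°).
Geostrophic balance: in the Southern Hemisphere the Coriolis force deflects motion to the left, so the geostrophic wind blows 90° to the left of the pressure-gradient force (low pressure on the right).
Rotating 090° by 90° counterclockwise gives 000° — the wind blows toward the north.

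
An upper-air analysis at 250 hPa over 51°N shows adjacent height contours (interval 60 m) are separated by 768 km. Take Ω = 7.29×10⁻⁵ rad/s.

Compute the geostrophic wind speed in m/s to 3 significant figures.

6.76 m/s

Coriolis parameter at 51°N:
f = 2Ω sin φ = 2 × 7.29×10⁻⁵ × sin 51° = 1.13×10⁻⁴ s⁻¹
Height gradient: |∂Z/∂n| = 60 m / 768000 m = 7.81×10⁻⁵
On a pressure surface, geostrophic balance gives V_g = (g/f)|∂Z/∂n|:
V_g = 9.81 × 7.81×10⁻⁵ / 1.13×10⁻⁴ = 6.76 m/s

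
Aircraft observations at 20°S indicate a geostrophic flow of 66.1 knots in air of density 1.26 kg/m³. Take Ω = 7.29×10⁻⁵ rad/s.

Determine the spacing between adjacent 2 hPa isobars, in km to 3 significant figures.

93.6 km

Coriolis parameter at 20°S:
f = 2Ω sin φ = 2 × 7.29×10⁻⁵ × sin 20° = 4.99×10⁻⁵ s⁻¹
Wind speed in SI: 66.1 knots = 34.0 m/s
Geostrophic balance rearranged: |∂P/∂n| = f ρ V_g
|∂P/∂n| = 4.99×10⁻⁵ × 1.26 × 34.0 = 2.14×10⁻³ Pa/m
Isobar spacing: Δn = ΔP/|∂P/∂n| = 200 Pa / 2.14×10⁻³ Pa/m = 93608 m ≈ 93.6 km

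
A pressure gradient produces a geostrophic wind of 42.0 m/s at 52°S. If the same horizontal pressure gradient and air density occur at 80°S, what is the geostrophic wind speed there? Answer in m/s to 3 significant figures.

33.6 m/s

With the same pressure gradient and density, V_g ∝ 1/f ∝ 1/sin φ.
V₂ = V₁ · sin φ₁ / sin φ₂ = 42.0 × sin 52° / sin 80°
V₂ = 42.0 × 0.7880/0.9848 = 33.6 m/s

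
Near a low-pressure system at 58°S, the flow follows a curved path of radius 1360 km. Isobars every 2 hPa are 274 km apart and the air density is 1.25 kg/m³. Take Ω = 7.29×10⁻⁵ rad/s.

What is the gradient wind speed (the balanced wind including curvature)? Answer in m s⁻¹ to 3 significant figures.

Coriolis parameter at 58°S:
f = 2Ω sin φ = 2 × 7.29×10⁻⁵ × sin 58° = 1.24×10⁻⁴ s⁻¹
Pressure gradient: |∂P/∂n| = 200 Pa / 274000 m = 7.30×10⁻⁴ Pa/m
Geostrophic speed: V_g = |∂P/∂n|/(fρ) = 7.30×10⁻⁴/(1.24×10⁻⁴ × 1.25) = 4.72 m/s
Around a low, centrifugal force acts outward with Coriolis, so pressure-gradient force balances both:
(1/ρ)|∂P/∂n| = fV + V²/R  →  V² + fR·V − fR·V_g = 0
With fR = 1.24×10⁻⁴ × 1360×10³ m = 168 m/s:
V = [−fR + √((fR)² + 4 fR V_g)]/2 = [−168 + √(168² + 4×168×4.72)]/2 = 4.6 m/s
Subgeostrophic (V < V_g = 4.72 m/s), as expected around a low.

4.60 m s⁻¹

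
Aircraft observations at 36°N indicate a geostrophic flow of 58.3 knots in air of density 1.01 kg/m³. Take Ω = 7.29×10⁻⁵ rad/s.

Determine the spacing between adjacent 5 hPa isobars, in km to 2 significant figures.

Coriolis parameter at 36°N:
f = 2Ω sin φ = 2 × 7.29×10⁻⁵ × sin 36° = 8.57×10⁻⁵ s⁻¹
Wind speed in SI: 58.3 knots = 30.0 m/s
Geostrophic balance rearranged: |∂P/∂n| = f ρ V_g
|∂P/∂n| = 8.57×10⁻⁵ × 1.01 × 30.0 = 2.60×10⁻³ Pa/m
Isobar spacing: Δn = ΔP/|∂P/∂n| = 500 Pa / 2.60×10⁻³ Pa/m = 192604 m ≈ 190 km

190 km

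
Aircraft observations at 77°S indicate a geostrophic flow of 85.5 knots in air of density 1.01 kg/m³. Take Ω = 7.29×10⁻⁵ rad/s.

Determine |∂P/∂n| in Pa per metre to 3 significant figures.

6.31×10⁻³ Pa/m

Coriolis parameter at 77°S:
f = 2Ω sin φ = 2 × 7.29×10⁻⁵ × sin 77° = 1.42×10⁻⁴ s⁻¹
Wind speed in SI: 85.5 knots = 44.0 m/s
Geostrophic balance rearranged: |∂P/∂n| = f ρ V_g
|∂P/∂n| = 1.42×10⁻⁴ × 1.01 × 44.0 = 6.31×10⁻³ Pa/m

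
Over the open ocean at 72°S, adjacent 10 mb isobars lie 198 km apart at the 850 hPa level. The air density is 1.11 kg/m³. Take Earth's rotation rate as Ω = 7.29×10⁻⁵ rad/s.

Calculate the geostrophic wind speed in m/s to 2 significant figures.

33 m/s

Coriolis parameter at 72°S:
f = 2Ω sin φ = 2 × 7.29×10⁻⁵ × sin 72° = 1.39×10⁻⁴ s⁻¹
Pressure gradient: |∂P/∂n| = 1000 Pa / 198000 m = 5.05×10⁻³ Pa/m
Geostrophic balance (pressure-gradient force = Coriolis force):
V_g = (1/(fρ)) |∂P/∂n| = 5.05×10⁻³ / (1.39×10⁻⁴ × 1.11) = 32.8 m/s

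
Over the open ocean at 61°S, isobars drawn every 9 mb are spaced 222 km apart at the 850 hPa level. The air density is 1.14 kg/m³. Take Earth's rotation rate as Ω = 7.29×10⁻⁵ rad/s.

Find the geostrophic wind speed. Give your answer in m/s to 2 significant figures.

28 m/s

Coriolis parameter at 61°S:
f = 2Ω sin φ = 2 × 7.29×10⁻⁵ × sin 61° = 1.28×10⁻⁴ s⁻¹
Pressure gradient: |∂P/∂n| = 900 Pa / 222000 m = 4.05×10⁻³ Pa/m
Geostrophic balance (pressure-gradient force = Coriolis force):
V_g = (1/(fρ)) |∂P/∂n| = 4.05×10⁻³ / (1.28×10⁻⁴ × 1.14) = 27.9 m/s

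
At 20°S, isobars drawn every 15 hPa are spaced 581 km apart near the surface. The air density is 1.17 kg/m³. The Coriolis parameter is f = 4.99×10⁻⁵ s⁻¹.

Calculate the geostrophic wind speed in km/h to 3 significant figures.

Pressure gradient: |∂P/∂n| = 1500 Pa / 581000 m = 2.58×10⁻³ Pa/m
Geostrophic balance (pressure-gradient force = Coriolis force):
V_g = (1/(fρ)) |∂P/∂n| = 2.58×10⁻³ / (4.99×10⁻⁵ × 1.17) = 44.2 m/s
Converting: 44.2 m/s × 3.6 = 159 km/h

159 km/h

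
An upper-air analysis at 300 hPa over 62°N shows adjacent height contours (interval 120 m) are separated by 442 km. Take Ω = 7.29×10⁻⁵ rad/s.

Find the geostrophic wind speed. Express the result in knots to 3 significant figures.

40.2 knots

Coriolis parameter at 62°N:
f = 2Ω sin φ = 2 × 7.29×10⁻⁵ × sin 62° = 1.29×10⁻⁴ s⁻¹
Height gradient: |∂Z/∂n| = 120 m / 442000 m = 2.71×10⁻⁴
On a pressure surface, geostrophic balance gives V_g = (g/f)|∂Z/∂n|:
V_g = 9.81 × 2.71×10⁻⁴ / 1.29×10⁻⁴ = 20.7 m/s
Converting: 20.7 m/s × 1.944 = 40.2 knots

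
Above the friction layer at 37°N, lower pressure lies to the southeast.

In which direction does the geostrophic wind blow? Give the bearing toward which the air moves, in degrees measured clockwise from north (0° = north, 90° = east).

The pressure-gradient force points toward the southeast (bearing 135°).
Geostrophic balance: in the Northern Hemisphere the Coriolis force deflects motion to the right, so the geostrophic wind blows 90° to the right of the pressure-gradient force (low pressure on the left).
Rotating 135° by 90° clockwise gives 225° — the wind blows toward the southwest.

225°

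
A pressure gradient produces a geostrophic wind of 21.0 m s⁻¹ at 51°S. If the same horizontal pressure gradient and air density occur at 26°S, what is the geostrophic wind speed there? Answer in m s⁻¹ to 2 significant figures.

37 m s⁻¹

With the same pressure gradient and density, V_g ∝ 1/f ∝ 1/sin φ.
V₂ = V₁ · sin φ₁ / sin φ₂ = 21.0 × sin 51° / sin 26°
V₂ = 21.0 × 0.7771/0.4384 = 37 m s⁻¹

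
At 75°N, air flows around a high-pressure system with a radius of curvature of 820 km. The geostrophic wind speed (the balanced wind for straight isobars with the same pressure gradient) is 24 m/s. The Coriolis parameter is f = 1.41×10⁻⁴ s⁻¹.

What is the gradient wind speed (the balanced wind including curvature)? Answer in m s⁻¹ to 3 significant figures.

Around a high, pressure-gradient force acts outward with centrifugal, so Coriolis balances both:
fV = (1/ρ)|∂P/∂n| + V²/R  →  V² − fR·V + fR·V_g = 0
With fR = 1.41×10⁻⁴ × 820×10³ m = 116 m/s:
V = [fR − √((fR)² − 4 fR V_g)]/2 = [116 − √(116² − 4×116×24)]/2 = 34 m/s
Supergeostrophic (V > V_g = 24 m/s), as expected around a high.

34.0 m s⁻¹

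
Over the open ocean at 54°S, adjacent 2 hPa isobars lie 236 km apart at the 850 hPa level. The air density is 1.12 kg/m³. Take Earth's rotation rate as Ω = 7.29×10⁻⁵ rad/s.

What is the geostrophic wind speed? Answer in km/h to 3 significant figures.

Coriolis parameter at 54°S:
f = 2Ω sin φ = 2 × 7.29×10⁻⁵ × sin 54° = 1.18×10⁻⁴ s⁻¹
Pressure gradient: |∂P/∂n| = 200 Pa / 236000 m = 8.47×10⁻⁴ Pa/m
Geostrophic balance (pressure-gradient force = Coriolis force):
V_g = (1/(fρ)) |∂P/∂n| = 8.47×10⁻⁴ / (1.18×10⁻⁴ × 1.12) = 6.41 m/s
Converting: 6.41 m/s × 3.6 = 23.1 km/h

23.1 km/h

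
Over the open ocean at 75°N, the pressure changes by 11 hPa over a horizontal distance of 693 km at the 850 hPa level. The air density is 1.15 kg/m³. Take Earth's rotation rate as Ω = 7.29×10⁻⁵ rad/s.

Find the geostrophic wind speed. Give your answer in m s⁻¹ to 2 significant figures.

Coriolis parameter at 75°N:
f = 2Ω sin φ = 2 × 7.29×10⁻⁵ × sin 75° = 1.41×10⁻⁴ s⁻¹
Pressure gradient: |∂P/∂n| = 1100 Pa / 693000 m = 1.59×10⁻³ Pa/m
Geostrophic balance (pressure-gradient force = Coriolis force):
V_g = (1/(fρ)) |∂P/∂n| = 1.59×10⁻³ / (1.41×10⁻⁴ × 1.15) = 9.80 m/s

9.8 m s⁻¹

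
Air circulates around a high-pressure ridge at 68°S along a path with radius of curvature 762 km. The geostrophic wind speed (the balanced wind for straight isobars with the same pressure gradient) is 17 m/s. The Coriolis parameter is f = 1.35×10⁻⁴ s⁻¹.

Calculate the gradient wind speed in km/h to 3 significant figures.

Around a high, pressure-gradient force acts outward with centrifugal, so Coriolis balances both:
fV = (1/ρ)|∂P/∂n| + V²/R  →  V² − fR·V + fR·V_g = 0
With fR = 1.35×10⁻⁴ × 762×10³ m = 103 m/s:
V = [fR − √((fR)² − 4 fR V_g)]/2 = [103 − √(103² − 4×103×17)]/2 = 21.5 m/s
Supergeostrophic (V > V_g = 17 m/s), as expected around a high.
Converting: 21.5 m/s × 3.6 = 77.4 km/h

77.4 km/h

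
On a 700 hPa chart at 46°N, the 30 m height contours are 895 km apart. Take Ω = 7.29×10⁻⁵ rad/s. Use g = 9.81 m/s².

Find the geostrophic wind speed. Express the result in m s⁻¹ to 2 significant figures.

3.1 m s⁻¹

Coriolis parameter at 46°N:
f = 2Ω sin φ = 2 × 7.29×10⁻⁵ × sin 46° = 1.05×10⁻⁴ s⁻¹
Height gradient: |∂Z/∂n| = 30 m / 895000 m = 3.35×10⁻⁵
On a pressure surface, geostrophic balance gives V_g = (g/f)|∂Z/∂n|:
V_g = 9.81 × 3.35×10⁻⁵ / 1.05×10⁻⁴ = 3.14 m/s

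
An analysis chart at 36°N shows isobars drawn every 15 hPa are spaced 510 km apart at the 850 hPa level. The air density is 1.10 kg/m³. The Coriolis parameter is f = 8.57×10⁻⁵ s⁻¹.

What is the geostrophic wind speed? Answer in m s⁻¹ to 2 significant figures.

31 m s⁻¹

Pressure gradient: |∂P/∂n| = 1500 Pa / 510000 m = 2.94×10⁻³ Pa/m
Geostrophic balance (pressure-gradient force = Coriolis force):
V_g = (1/(fρ)) |∂P/∂n| = 2.94×10⁻³ / (8.57×10⁻⁵ × 1.10) = 31.2 m/s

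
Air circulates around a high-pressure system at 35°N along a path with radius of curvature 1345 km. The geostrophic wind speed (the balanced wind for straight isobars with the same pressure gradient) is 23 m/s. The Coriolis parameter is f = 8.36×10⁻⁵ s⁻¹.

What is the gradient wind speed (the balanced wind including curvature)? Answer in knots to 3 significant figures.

Around a high, pressure-gradient force acts outward with centrifugal, so Coriolis balances both:
fV = (1/ρ)|∂P/∂n| + V²/R  →  V² − fR·V + fR·V_g = 0
With fR = 8.36×10⁻⁵ × 1345×10³ m = 112 m/s:
V = [fR − √((fR)² − 4 fR V_g)]/2 = [112 − √(112² − 4×112×23)]/2 = 32.2 m/s
Supergeostrophic (V > V_g = 23 m/s), as expected around a high.
Converting: 32.2 m/s × 1.944 = 62.7 knots

62.7 knots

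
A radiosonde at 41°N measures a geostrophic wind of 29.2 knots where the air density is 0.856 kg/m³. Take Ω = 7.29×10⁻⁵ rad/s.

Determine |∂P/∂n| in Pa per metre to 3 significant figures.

Coriolis parameter at 41°N:
f = 2Ω sin φ = 2 × 7.29×10⁻⁵ × sin 41° = 9.57×10⁻⁵ s⁻¹
Wind speed in SI: 29.2 knots = 15.0 m/s
Geostrophic balance rearranged: |∂P/∂n| = f ρ V_g
|∂P/∂n| = 9.57×10⁻⁵ × 0.856 × 15.0 = 1.23×10⁻³ Pa/m

1.23×10⁻³ Pa/m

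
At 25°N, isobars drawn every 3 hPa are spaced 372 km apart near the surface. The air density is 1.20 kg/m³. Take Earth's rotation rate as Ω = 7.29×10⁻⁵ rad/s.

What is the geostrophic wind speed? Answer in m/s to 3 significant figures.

10.9 m/s

Coriolis parameter at 25°N:
f = 2Ω sin φ = 2 × 7.29×10⁻⁵ × sin 25° = 6.16×10⁻⁵ s⁻¹
Pressure gradient: |∂P/∂n| = 300 Pa / 372000 m = 8.06×10⁻⁴ Pa/m
Geostrophic balance (pressure-gradient force = Coriolis force):
V_g = (1/(fρ)) |∂P/∂n| = 8.06×10⁻⁴ / (6.16×10⁻⁵ × 1.20) = 10.9 m/s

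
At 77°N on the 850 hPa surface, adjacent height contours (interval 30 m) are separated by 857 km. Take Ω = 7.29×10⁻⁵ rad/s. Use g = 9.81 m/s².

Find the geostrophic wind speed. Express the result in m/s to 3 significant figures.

2.42 m/s

Coriolis parameter at 77°N:
f = 2Ω sin φ = 2 × 7.29×10⁻⁵ × sin 77° = 1.42×10⁻⁴ s⁻¹
Height gradient: |∂Z/∂n| = 30 m / 857000 m = 3.50×10⁻⁵
On a pressure surface, geostrophic balance gives V_g = (g/f)|∂Z/∂n|:
V_g = 9.81 × 3.50×10⁻⁵ / 1.42×10⁻⁴ = 2.42 m/s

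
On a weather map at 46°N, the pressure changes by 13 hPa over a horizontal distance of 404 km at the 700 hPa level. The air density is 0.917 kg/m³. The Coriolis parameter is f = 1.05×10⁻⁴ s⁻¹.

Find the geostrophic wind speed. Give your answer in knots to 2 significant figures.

Pressure gradient: |∂P/∂n| = 1300 Pa / 404000 m = 3.22×10⁻³ Pa/m
Geostrophic balance (pressure-gradient force = Coriolis force):
V_g = (1/(fρ)) |∂P/∂n| = 3.22×10⁻³ / (1.05×10⁻⁴ × 0.917) = 33.4 m/s
Converting: 33.4 m/s × 1.944 = 65 knots

65 knots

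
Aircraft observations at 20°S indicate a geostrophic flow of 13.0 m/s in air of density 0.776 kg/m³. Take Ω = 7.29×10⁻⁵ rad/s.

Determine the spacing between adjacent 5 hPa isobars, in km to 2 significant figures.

990 km

Coriolis parameter at 20°S:
f = 2Ω sin φ = 2 × 7.29×10⁻⁵ × sin 20° = 4.99×10⁻⁵ s⁻¹
Geostrophic balance rearranged: |∂P/∂n| = f ρ V_g
|∂P/∂n| = 4.99×10⁻⁵ × 0.776 × 13.0 = 5.03×10⁻⁴ Pa/m
Isobar spacing: Δn = ΔP/|∂P/∂n| = 500 Pa / 5.03×10⁻⁴ Pa/m = 993930 m ≈ 990 km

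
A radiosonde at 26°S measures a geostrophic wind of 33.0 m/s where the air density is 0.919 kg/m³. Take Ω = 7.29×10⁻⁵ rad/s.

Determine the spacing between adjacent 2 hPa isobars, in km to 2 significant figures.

Coriolis parameter at 26°S:
f = 2Ω sin φ = 2 × 7.29×10⁻⁵ × sin 26° = 6.39×10⁻⁵ s⁻¹
Geostrophic balance rearranged: |∂P/∂n| = f ρ V_g
|∂P/∂n| = 6.39×10⁻⁵ × 0.919 × 33.0 = 1.94×10⁻³ Pa/m
Isobar spacing: Δn = ΔP/|∂P/∂n| = 200 Pa / 1.94×10⁻³ Pa/m = 103181 m ≈ 100 km

100 km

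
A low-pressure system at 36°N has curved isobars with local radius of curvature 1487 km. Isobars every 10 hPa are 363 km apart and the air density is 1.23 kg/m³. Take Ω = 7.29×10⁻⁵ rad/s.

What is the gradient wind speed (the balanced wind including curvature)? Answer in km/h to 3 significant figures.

80.1 km/h

Coriolis parameter at 36°N:
f = 2Ω sin φ = 2 × 7.29×10⁻⁵ × sin 36° = 8.57×10⁻⁵ s⁻¹
Pressure gradient: |∂P/∂n| = 1000 Pa / 363000 m = 2.75×10⁻³ Pa/m
Geostrophic speed: V_g = |∂P/∂n|/(fρ) = 2.75×10⁻³/(8.57×10⁻⁵ × 1.23) = 26.1 m/s
Around a low, centrifugal force acts outward with Coriolis, so pressure-gradient force balances both:
(1/ρ)|∂P/∂n| = fV + V²/R  →  V² + fR·V − fR·V_g = 0
With fR = 8.57×10⁻⁵ × 1487×10³ m = 127 m/s:
V = [−fR + √((fR)² + 4 fR V_g)]/2 = [−127 + √(127² + 4×127×26.1)]/2 = 22.2 m/s
Subgeostrophic (V < V_g = 26.1 m/s), as expected around a low.
Converting: 22.2 m/s × 3.6 = 80.1 km/h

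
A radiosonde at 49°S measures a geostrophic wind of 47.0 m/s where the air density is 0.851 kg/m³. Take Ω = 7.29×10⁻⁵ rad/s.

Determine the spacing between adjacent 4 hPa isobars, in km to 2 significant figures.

91 km

Coriolis parameter at 49°S:
f = 2Ω sin φ = 2 × 7.29×10⁻⁵ × sin 49° = 1.10×10⁻⁴ s⁻¹
Geostrophic balance rearranged: |∂P/∂n| = f ρ V_g
|∂P/∂n| = 1.10×10⁻⁴ × 0.851 × 47.0 = 4.40×10⁻³ Pa/m
Isobar spacing: Δn = ΔP/|∂P/∂n| = 400 Pa / 4.40×10⁻³ Pa/m = 90886 m ≈ 91 km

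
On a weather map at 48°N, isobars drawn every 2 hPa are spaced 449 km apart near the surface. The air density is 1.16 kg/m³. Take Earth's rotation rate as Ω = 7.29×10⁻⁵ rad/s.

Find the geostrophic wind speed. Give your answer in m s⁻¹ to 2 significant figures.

Coriolis parameter at 48°N:
f = 2Ω sin φ = 2 × 7.29×10⁻⁵ × sin 48° = 1.08×10⁻⁴ s⁻¹
Pressure gradient: |∂P/∂n| = 200 Pa / 449000 m = 4.45×10⁻⁴ Pa/m
Geostrophic balance (pressure-gradient force = Coriolis force):
V_g = (1/(fρ)) |∂P/∂n| = 4.45×10⁻⁴ / (1.08×10⁻⁴ × 1.16) = 3.54 m/s

3.5 m s⁻¹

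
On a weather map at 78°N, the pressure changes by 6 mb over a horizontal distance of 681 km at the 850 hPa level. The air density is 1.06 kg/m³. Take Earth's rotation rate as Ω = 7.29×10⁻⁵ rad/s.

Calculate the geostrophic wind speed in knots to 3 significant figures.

Coriolis parameter at 78°N:
f = 2Ω sin φ = 2 × 7.29×10⁻⁵ × sin 78° = 1.43×10⁻⁴ s⁻¹
Pressure gradient: |∂P/∂n| = 600 Pa / 681000 m = 8.81×10⁻⁴ Pa/m
Geostrophic balance (pressure-gradient force = Coriolis force):
V_g = (1/(fρ)) |∂P/∂n| = 8.81×10⁻⁴ / (1.43×10⁻⁴ × 1.06) = 5.83 m/s
Converting: 5.83 m/s × 1.944 = 11.3 knots

11.3 knots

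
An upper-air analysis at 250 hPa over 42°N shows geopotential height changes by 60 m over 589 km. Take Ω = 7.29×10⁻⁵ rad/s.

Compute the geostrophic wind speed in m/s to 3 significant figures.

10.2 m/s

Coriolis parameter at 42°N:
f = 2Ω sin φ = 2 × 7.29×10⁻⁵ × sin 42° = 9.76×10⁻⁵ s⁻¹
Height gradient: |∂Z/∂n| = 60 m / 589000 m = 1.02×10⁻⁴
On a pressure surface, geostrophic balance gives V_g = (g/f)|∂Z/∂n|:
V_g = 9.81 × 1.02×10⁻⁴ / 9.76×10⁻⁵ = 10.2 m/s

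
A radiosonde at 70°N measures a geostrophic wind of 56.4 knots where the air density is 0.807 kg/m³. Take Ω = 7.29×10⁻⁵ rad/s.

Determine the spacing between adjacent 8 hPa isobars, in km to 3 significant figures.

Coriolis parameter at 70°N:
f = 2Ω sin φ = 2 × 7.29×10⁻⁵ × sin 70° = 1.37×10⁻⁴ s⁻¹
Wind speed in SI: 56.4 knots = 29.0 m/s
Geostrophic balance rearranged: |∂P/∂n| = f ρ V_g
|∂P/∂n| = 1.37×10⁻⁴ × 0.807 × 29.0 = 3.21×10⁻³ Pa/m
Isobar spacing: Δn = ΔP/|∂P/∂n| = 800 Pa / 3.21×10⁻³ Pa/m = 249377 m ≈ 249 km

249 km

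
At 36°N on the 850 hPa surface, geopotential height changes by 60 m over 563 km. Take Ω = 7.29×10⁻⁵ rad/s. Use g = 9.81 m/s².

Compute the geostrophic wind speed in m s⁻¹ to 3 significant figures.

12.2 m s⁻¹

Coriolis parameter at 36°N:
f = 2Ω sin φ = 2 × 7.29×10⁻⁵ × sin 36° = 8.57×10⁻⁵ s⁻¹
Height gradient: |∂Z/∂n| = 60 m / 563000 m = 1.07×10⁻⁴
On a pressure surface, geostrophic balance gives V_g = (g/f)|∂Z/∂n|:
V_g = 9.81 × 1.07×10⁻⁴ / 8.57×10⁻⁵ = 12.2 m/s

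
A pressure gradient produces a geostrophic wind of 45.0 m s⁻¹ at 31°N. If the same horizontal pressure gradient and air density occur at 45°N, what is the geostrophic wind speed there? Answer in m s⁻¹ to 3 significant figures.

32.8 m s⁻¹

With the same pressure gradient and density, V_g ∝ 1/f ∝ 1/sin φ.
V₂ = V₁ · sin φ₁ / sin φ₂ = 45.0 × sin 31° / sin 45°
V₂ = 45.0 × 0.5150/0.7071 = 32.8 m s⁻¹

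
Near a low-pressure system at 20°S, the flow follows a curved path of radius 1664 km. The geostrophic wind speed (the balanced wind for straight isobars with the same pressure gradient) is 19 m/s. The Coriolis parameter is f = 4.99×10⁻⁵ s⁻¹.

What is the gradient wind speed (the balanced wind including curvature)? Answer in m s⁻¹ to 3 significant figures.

15.9 m s⁻¹

Around a low, centrifugal force acts outward with Coriolis, so pressure-gradient force balances both:
(1/ρ)|∂P/∂n| = fV + V²/R  →  V² + fR·V − fR·V_g = 0
With fR = 4.99×10⁻⁵ × 1664×10³ m = 83.0 m/s:
V = [−fR + √((fR)² + 4 fR V_g)]/2 = [−83.0 + √(83.0² + 4×83.0×19)]/2 = 15.9 m/s
Subgeostrophic (V < V_g = 19 m/s), as expected around a low.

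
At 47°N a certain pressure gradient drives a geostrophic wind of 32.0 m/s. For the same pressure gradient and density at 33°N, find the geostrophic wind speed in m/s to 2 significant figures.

With the same pressure gradient and density, V_g ∝ 1/f ∝ 1/sin φ.
V₂ = V₁ · sin φ₁ / sin φ₂ = 32.0 × sin 47° / sin 33°
V₂ = 32.0 × 0.7314/0.5446 = 43 m/s

43 m/s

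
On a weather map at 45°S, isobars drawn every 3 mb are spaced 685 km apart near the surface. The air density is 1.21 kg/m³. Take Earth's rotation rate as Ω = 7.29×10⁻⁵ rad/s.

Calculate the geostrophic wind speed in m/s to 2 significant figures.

Coriolis parameter at 45°S:
f = 2Ω sin φ = 2 × 7.29×10⁻⁵ × sin 45° = 1.03×10⁻⁴ s⁻¹
Pressure gradient: |∂P/∂n| = 300 Pa / 685000 m = 4.38×10⁻⁴ Pa/m
Geostrophic balance (pressure-gradient force = Coriolis force):
V_g = (1/(fρ)) |∂P/∂n| = 4.38×10⁻⁴ / (1.03×10⁻⁴ × 1.21) = 3.51 m/s

3.5 m/s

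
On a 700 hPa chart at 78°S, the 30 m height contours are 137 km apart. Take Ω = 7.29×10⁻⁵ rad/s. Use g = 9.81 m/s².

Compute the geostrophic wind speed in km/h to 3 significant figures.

Coriolis parameter at 78°S:
f = 2Ω sin φ = 2 × 7.29×10⁻⁵ × sin 78° = 1.43×10⁻⁴ s⁻¹
Height gradient: |∂Z/∂n| = 30 m / 137000 m = 2.19×10⁻⁴
On a pressure surface, geostrophic balance gives V_g = (g/f)|∂Z/∂n|:
V_g = 9.81 × 2.19×10⁻⁴ / 1.43×10⁻⁴ = 15.1 m/s
Converting: 15.1 m/s × 3.6 = 54.2 km/h

54.2 km/h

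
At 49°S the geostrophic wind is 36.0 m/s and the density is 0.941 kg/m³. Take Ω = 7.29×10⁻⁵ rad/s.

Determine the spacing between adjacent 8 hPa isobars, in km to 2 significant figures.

210 km

Coriolis parameter at 49°S:
f = 2Ω sin φ = 2 × 7.29×10⁻⁵ × sin 49° = 1.10×10⁻⁴ s⁻¹
Geostrophic balance rearranged: |∂P/∂n| = f ρ V_g
|∂P/∂n| = 1.10×10⁻⁴ × 0.941 × 36.0 = 3.73×10⁻³ Pa/m
Isobar spacing: Δn = ΔP/|∂P/∂n| = 800 Pa / 3.73×10⁻³ Pa/m = 214615 m ≈ 210 km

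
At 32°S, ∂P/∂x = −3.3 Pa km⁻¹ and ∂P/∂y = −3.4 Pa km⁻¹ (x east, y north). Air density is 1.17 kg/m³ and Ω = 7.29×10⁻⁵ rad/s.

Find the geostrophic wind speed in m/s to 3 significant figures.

Coriolis parameter at 32°S:
f = 2Ω sin φ = 2 × 7.29×10⁻⁵ × sin 32° = 7.73×10⁻⁵ s⁻¹
In the Southern Hemisphere f is negative: f = −7.73×10⁻⁵ s⁻¹.
Component geostrophic relations (x east, y north):
u_g = −(1/(fρ)) ∂P/∂y,  v_g = (1/(fρ)) ∂P/∂x
u_g = −(−3.4×10⁻³)/(−7.73×10⁻⁵ × 1.17) = −37.6 m/s;  v_g = (−3.3×10⁻³)/(−7.73×10⁻⁵ × 1.17) = 36.5 m/s
|V_g| = √(u_g² + v_g²) = 52.4 m/s

52.4 m/s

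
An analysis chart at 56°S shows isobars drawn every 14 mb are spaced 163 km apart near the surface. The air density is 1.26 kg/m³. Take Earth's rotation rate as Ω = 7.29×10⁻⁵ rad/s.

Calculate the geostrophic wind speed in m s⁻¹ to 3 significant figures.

56.4 m s⁻¹

Coriolis parameter at 56°S:
f = 2Ω sin φ = 2 × 7.29×10⁻⁵ × sin 56° = 1.21×10⁻⁴ s⁻¹
Pressure gradient: |∂P/∂n| = 1400 Pa / 163000 m = 8.59×10⁻³ Pa/m
Geostrophic balance (pressure-gradient force = Coriolis force):
V_g = (1/(fρ)) |∂P/∂n| = 8.59×10⁻³ / (1.21×10⁻⁴ × 1.26) = 56.4 m/s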